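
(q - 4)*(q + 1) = q^2 - 3*q - 4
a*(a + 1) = a^2 + a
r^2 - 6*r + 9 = (r - 3)^2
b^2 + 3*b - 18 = (b - 3)*(b + 6)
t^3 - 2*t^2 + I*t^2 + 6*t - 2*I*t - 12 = (t - 2)*(t - 2*I)*(t + 3*I)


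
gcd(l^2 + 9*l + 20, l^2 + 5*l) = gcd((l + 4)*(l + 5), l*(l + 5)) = l + 5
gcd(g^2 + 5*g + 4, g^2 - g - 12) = 1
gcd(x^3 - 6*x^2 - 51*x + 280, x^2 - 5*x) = x - 5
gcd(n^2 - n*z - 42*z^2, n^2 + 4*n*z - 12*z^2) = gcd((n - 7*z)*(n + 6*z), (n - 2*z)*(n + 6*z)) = n + 6*z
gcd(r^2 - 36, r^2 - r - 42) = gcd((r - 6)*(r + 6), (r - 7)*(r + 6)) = r + 6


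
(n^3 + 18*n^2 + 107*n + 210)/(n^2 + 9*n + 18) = (n^2 + 12*n + 35)/(n + 3)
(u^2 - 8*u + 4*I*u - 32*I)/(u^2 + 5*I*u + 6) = (u^2 + 4*u*(-2 + I) - 32*I)/(u^2 + 5*I*u + 6)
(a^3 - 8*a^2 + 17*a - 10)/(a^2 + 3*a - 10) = (a^2 - 6*a + 5)/(a + 5)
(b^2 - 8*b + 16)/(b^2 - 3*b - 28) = (-b^2 + 8*b - 16)/(-b^2 + 3*b + 28)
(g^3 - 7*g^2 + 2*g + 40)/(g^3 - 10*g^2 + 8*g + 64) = (g - 5)/(g - 8)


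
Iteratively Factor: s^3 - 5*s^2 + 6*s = (s)*(s^2 - 5*s + 6) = s*(s - 3)*(s - 2)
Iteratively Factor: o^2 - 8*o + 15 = (o - 3)*(o - 5)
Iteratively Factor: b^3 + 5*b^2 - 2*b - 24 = (b - 2)*(b^2 + 7*b + 12) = (b - 2)*(b + 3)*(b + 4)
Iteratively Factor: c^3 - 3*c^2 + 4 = (c - 2)*(c^2 - c - 2) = (c - 2)^2*(c + 1)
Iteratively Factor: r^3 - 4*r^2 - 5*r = (r + 1)*(r^2 - 5*r) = (r - 5)*(r + 1)*(r)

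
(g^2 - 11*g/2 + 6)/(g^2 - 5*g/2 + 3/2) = (g - 4)/(g - 1)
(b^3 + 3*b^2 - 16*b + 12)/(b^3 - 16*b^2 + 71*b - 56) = (b^2 + 4*b - 12)/(b^2 - 15*b + 56)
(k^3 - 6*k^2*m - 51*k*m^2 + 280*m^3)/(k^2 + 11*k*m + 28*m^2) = (k^2 - 13*k*m + 40*m^2)/(k + 4*m)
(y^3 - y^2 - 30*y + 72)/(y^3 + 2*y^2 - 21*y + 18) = (y - 4)/(y - 1)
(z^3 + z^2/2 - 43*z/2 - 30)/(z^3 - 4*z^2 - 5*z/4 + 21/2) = 2*(z^2 - z - 20)/(2*z^2 - 11*z + 14)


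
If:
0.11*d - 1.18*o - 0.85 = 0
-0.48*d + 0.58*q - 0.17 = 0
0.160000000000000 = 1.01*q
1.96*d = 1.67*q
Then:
No Solution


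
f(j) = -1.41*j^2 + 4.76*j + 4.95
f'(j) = 4.76 - 2.82*j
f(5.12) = -7.64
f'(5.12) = -9.68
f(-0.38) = 2.94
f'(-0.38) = 5.83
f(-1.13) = -2.23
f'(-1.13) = 7.95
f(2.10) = 8.73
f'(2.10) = -1.16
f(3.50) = 4.34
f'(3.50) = -5.11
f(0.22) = 5.93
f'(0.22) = 4.14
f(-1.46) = -5.01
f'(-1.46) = 8.88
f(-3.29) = -25.97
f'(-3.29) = 14.04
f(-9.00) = -152.10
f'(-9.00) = 30.14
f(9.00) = -66.42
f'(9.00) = -20.62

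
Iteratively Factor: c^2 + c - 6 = (c - 2)*(c + 3)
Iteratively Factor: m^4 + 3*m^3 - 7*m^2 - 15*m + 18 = (m - 1)*(m^3 + 4*m^2 - 3*m - 18) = (m - 2)*(m - 1)*(m^2 + 6*m + 9) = (m - 2)*(m - 1)*(m + 3)*(m + 3)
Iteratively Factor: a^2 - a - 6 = (a - 3)*(a + 2)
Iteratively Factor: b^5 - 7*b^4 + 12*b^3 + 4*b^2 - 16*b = (b - 2)*(b^4 - 5*b^3 + 2*b^2 + 8*b) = (b - 2)^2*(b^3 - 3*b^2 - 4*b) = b*(b - 2)^2*(b^2 - 3*b - 4) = b*(b - 4)*(b - 2)^2*(b + 1)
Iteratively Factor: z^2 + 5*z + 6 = (z + 3)*(z + 2)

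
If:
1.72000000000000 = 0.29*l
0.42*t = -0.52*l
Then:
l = 5.93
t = -7.34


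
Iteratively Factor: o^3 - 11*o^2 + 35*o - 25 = (o - 5)*(o^2 - 6*o + 5) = (o - 5)^2*(o - 1)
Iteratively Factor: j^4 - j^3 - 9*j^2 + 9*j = (j - 3)*(j^3 + 2*j^2 - 3*j) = j*(j - 3)*(j^2 + 2*j - 3) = j*(j - 3)*(j - 1)*(j + 3)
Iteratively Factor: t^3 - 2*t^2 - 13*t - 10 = (t - 5)*(t^2 + 3*t + 2) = (t - 5)*(t + 1)*(t + 2)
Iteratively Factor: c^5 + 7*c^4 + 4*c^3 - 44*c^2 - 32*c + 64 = (c - 1)*(c^4 + 8*c^3 + 12*c^2 - 32*c - 64) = (c - 1)*(c + 2)*(c^3 + 6*c^2 - 32) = (c - 1)*(c + 2)*(c + 4)*(c^2 + 2*c - 8) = (c - 2)*(c - 1)*(c + 2)*(c + 4)*(c + 4)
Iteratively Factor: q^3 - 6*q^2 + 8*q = (q - 2)*(q^2 - 4*q) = q*(q - 2)*(q - 4)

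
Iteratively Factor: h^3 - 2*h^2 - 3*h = (h + 1)*(h^2 - 3*h) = (h - 3)*(h + 1)*(h)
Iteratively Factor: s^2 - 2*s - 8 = (s - 4)*(s + 2)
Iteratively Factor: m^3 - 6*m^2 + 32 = (m - 4)*(m^2 - 2*m - 8) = (m - 4)^2*(m + 2)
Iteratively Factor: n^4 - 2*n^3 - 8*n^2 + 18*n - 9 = (n + 3)*(n^3 - 5*n^2 + 7*n - 3) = (n - 1)*(n + 3)*(n^2 - 4*n + 3) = (n - 1)^2*(n + 3)*(n - 3)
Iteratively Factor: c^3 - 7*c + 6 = (c - 1)*(c^2 + c - 6) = (c - 2)*(c - 1)*(c + 3)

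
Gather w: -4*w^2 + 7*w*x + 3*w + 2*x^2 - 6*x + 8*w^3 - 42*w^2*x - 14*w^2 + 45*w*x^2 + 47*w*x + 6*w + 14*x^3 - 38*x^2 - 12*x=8*w^3 + w^2*(-42*x - 18) + w*(45*x^2 + 54*x + 9) + 14*x^3 - 36*x^2 - 18*x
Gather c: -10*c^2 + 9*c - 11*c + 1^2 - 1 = -10*c^2 - 2*c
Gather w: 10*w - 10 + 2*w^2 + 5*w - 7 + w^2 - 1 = 3*w^2 + 15*w - 18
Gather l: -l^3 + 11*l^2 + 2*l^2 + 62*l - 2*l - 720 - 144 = -l^3 + 13*l^2 + 60*l - 864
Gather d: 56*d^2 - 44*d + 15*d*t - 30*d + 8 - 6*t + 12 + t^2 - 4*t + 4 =56*d^2 + d*(15*t - 74) + t^2 - 10*t + 24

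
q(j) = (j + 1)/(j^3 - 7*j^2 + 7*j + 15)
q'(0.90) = 0.08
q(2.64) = 1.18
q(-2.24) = 0.03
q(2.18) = 0.43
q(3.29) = -2.02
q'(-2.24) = 0.01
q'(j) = (j + 1)*(-3*j^2 + 14*j - 7)/(j^3 - 7*j^2 + 7*j + 15)^2 + 1/(j^3 - 7*j^2 + 7*j + 15)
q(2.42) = 0.67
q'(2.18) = 0.68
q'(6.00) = -0.44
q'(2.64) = 3.77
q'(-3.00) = 0.01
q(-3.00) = 0.02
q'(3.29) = 5.77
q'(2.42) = 1.41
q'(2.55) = 2.39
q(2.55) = 0.91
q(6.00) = 0.33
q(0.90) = 0.12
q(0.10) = 0.07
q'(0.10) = 0.04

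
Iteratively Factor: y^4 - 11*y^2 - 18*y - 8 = (y + 2)*(y^3 - 2*y^2 - 7*y - 4) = (y + 1)*(y + 2)*(y^2 - 3*y - 4) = (y - 4)*(y + 1)*(y + 2)*(y + 1)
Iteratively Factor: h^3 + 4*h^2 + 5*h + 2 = (h + 1)*(h^2 + 3*h + 2) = (h + 1)^2*(h + 2)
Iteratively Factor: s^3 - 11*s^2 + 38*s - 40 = (s - 5)*(s^2 - 6*s + 8) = (s - 5)*(s - 2)*(s - 4)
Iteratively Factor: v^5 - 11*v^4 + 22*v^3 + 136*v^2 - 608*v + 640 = (v - 4)*(v^4 - 7*v^3 - 6*v^2 + 112*v - 160) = (v - 5)*(v - 4)*(v^3 - 2*v^2 - 16*v + 32) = (v - 5)*(v - 4)^2*(v^2 + 2*v - 8) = (v - 5)*(v - 4)^2*(v - 2)*(v + 4)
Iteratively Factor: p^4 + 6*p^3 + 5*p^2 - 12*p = (p + 4)*(p^3 + 2*p^2 - 3*p) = p*(p + 4)*(p^2 + 2*p - 3) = p*(p + 3)*(p + 4)*(p - 1)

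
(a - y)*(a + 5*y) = a^2 + 4*a*y - 5*y^2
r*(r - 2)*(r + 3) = r^3 + r^2 - 6*r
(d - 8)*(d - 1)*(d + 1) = d^3 - 8*d^2 - d + 8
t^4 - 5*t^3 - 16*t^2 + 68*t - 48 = (t - 6)*(t - 2)*(t - 1)*(t + 4)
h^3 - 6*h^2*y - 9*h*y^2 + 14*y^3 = (h - 7*y)*(h - y)*(h + 2*y)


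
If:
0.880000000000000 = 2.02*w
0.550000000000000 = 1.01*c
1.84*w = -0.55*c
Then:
No Solution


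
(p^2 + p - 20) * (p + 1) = p^3 + 2*p^2 - 19*p - 20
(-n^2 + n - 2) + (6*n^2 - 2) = 5*n^2 + n - 4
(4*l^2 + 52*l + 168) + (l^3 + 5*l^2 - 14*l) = l^3 + 9*l^2 + 38*l + 168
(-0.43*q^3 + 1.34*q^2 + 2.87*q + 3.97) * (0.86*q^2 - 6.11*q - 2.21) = -0.3698*q^5 + 3.7797*q^4 - 4.7689*q^3 - 17.0829*q^2 - 30.5994*q - 8.7737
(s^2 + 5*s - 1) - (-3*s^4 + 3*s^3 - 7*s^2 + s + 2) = 3*s^4 - 3*s^3 + 8*s^2 + 4*s - 3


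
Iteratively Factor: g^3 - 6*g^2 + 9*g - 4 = (g - 4)*(g^2 - 2*g + 1) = (g - 4)*(g - 1)*(g - 1)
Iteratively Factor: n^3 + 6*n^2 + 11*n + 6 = (n + 1)*(n^2 + 5*n + 6) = (n + 1)*(n + 2)*(n + 3)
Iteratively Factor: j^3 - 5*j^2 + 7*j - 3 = (j - 3)*(j^2 - 2*j + 1) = (j - 3)*(j - 1)*(j - 1)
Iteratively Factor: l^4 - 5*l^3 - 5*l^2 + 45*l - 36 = (l - 4)*(l^3 - l^2 - 9*l + 9) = (l - 4)*(l - 3)*(l^2 + 2*l - 3) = (l - 4)*(l - 3)*(l + 3)*(l - 1)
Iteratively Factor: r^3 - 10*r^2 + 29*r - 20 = (r - 5)*(r^2 - 5*r + 4) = (r - 5)*(r - 4)*(r - 1)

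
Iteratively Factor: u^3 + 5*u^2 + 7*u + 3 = (u + 1)*(u^2 + 4*u + 3) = (u + 1)^2*(u + 3)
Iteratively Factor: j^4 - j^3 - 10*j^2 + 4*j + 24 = (j + 2)*(j^3 - 3*j^2 - 4*j + 12) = (j - 2)*(j + 2)*(j^2 - j - 6) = (j - 3)*(j - 2)*(j + 2)*(j + 2)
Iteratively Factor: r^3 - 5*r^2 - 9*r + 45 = (r - 5)*(r^2 - 9) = (r - 5)*(r + 3)*(r - 3)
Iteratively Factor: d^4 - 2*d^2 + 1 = (d - 1)*(d^3 + d^2 - d - 1) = (d - 1)^2*(d^2 + 2*d + 1) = (d - 1)^2*(d + 1)*(d + 1)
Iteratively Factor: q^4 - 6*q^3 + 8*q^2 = (q - 2)*(q^3 - 4*q^2) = q*(q - 2)*(q^2 - 4*q) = q*(q - 4)*(q - 2)*(q)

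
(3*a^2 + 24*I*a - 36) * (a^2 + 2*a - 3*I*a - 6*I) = 3*a^4 + 6*a^3 + 15*I*a^3 + 36*a^2 + 30*I*a^2 + 72*a + 108*I*a + 216*I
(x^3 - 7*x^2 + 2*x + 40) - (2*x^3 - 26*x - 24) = -x^3 - 7*x^2 + 28*x + 64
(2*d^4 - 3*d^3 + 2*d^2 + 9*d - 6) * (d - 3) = 2*d^5 - 9*d^4 + 11*d^3 + 3*d^2 - 33*d + 18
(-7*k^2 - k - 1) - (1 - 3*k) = -7*k^2 + 2*k - 2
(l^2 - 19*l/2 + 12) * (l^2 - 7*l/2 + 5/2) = l^4 - 13*l^3 + 191*l^2/4 - 263*l/4 + 30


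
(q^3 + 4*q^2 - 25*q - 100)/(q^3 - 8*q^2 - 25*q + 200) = (q + 4)/(q - 8)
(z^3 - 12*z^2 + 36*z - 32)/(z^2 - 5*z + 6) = (z^2 - 10*z + 16)/(z - 3)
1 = 1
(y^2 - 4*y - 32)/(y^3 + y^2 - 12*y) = (y - 8)/(y*(y - 3))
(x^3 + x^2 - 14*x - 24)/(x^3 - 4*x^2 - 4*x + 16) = (x + 3)/(x - 2)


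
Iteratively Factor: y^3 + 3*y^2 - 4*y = (y)*(y^2 + 3*y - 4) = y*(y + 4)*(y - 1)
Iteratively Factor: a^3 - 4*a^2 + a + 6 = (a + 1)*(a^2 - 5*a + 6) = (a - 2)*(a + 1)*(a - 3)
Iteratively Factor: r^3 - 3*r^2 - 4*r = (r)*(r^2 - 3*r - 4) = r*(r + 1)*(r - 4)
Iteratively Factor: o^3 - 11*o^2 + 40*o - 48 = (o - 3)*(o^2 - 8*o + 16) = (o - 4)*(o - 3)*(o - 4)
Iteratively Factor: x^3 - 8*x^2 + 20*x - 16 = (x - 2)*(x^2 - 6*x + 8) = (x - 2)^2*(x - 4)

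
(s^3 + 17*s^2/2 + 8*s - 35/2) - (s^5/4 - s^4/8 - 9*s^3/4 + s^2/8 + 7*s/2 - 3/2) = -s^5/4 + s^4/8 + 13*s^3/4 + 67*s^2/8 + 9*s/2 - 16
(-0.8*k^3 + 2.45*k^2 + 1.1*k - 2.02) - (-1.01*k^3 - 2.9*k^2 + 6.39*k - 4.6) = 0.21*k^3 + 5.35*k^2 - 5.29*k + 2.58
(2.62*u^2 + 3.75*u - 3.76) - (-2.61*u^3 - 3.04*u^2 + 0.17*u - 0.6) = 2.61*u^3 + 5.66*u^2 + 3.58*u - 3.16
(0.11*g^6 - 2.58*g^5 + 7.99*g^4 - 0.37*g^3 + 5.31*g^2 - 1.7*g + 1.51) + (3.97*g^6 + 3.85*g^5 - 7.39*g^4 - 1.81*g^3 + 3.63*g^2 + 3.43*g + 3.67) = 4.08*g^6 + 1.27*g^5 + 0.600000000000001*g^4 - 2.18*g^3 + 8.94*g^2 + 1.73*g + 5.18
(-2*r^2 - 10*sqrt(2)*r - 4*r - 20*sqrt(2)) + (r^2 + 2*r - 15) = -r^2 - 10*sqrt(2)*r - 2*r - 20*sqrt(2) - 15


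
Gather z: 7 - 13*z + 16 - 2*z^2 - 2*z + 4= -2*z^2 - 15*z + 27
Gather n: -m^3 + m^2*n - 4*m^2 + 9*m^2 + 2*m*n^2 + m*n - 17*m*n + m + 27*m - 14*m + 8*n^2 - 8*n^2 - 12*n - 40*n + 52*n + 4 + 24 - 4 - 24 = -m^3 + 5*m^2 + 2*m*n^2 + 14*m + n*(m^2 - 16*m)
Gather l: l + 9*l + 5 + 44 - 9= 10*l + 40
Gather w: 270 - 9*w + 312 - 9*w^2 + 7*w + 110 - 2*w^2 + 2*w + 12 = 704 - 11*w^2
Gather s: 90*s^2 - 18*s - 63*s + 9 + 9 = 90*s^2 - 81*s + 18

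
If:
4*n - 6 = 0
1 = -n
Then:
No Solution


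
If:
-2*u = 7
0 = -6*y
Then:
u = -7/2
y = 0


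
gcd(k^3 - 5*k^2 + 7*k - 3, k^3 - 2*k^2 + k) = k^2 - 2*k + 1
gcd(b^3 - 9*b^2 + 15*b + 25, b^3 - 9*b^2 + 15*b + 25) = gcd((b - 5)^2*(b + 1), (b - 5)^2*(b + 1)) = b^3 - 9*b^2 + 15*b + 25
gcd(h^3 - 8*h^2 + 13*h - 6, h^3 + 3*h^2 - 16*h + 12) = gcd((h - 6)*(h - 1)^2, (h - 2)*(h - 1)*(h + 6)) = h - 1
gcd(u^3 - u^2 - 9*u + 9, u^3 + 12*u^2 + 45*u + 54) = u + 3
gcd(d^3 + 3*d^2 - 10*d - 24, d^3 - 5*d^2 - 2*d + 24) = d^2 - d - 6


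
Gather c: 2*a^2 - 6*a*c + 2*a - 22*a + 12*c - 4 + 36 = 2*a^2 - 20*a + c*(12 - 6*a) + 32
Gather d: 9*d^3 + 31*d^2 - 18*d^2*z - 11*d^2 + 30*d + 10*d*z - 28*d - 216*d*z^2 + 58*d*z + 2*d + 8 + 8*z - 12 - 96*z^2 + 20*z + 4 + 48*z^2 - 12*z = 9*d^3 + d^2*(20 - 18*z) + d*(-216*z^2 + 68*z + 4) - 48*z^2 + 16*z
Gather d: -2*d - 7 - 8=-2*d - 15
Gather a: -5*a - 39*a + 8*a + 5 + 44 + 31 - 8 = 72 - 36*a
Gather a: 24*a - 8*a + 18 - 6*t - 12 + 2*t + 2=16*a - 4*t + 8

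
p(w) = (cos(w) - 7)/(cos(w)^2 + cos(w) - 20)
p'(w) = (2*sin(w)*cos(w) + sin(w))*(cos(w) - 7)/(cos(w)^2 + cos(w) - 20)^2 - sin(w)/(cos(w)^2 + cos(w) - 20)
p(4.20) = 0.37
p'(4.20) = -0.04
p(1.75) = 0.36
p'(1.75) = 0.04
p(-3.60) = 0.39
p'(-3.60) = 0.03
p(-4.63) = 0.35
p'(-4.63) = 0.04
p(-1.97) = 0.37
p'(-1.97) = -0.04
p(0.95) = 0.34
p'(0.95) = 0.01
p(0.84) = 0.34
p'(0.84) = 0.01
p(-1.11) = 0.34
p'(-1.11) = -0.02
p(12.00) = 0.33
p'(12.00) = 0.00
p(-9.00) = 0.39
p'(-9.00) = -0.03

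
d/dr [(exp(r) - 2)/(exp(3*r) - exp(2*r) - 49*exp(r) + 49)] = ((exp(r) - 2)*(-3*exp(2*r) + 2*exp(r) + 49) + exp(3*r) - exp(2*r) - 49*exp(r) + 49)*exp(r)/(exp(3*r) - exp(2*r) - 49*exp(r) + 49)^2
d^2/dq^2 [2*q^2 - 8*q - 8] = 4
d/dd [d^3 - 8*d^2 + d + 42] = 3*d^2 - 16*d + 1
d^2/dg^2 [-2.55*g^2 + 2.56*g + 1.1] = -5.10000000000000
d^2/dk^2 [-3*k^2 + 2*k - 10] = -6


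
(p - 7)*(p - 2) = p^2 - 9*p + 14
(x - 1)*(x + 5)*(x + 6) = x^3 + 10*x^2 + 19*x - 30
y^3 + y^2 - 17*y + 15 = (y - 3)*(y - 1)*(y + 5)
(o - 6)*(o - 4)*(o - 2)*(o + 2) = o^4 - 10*o^3 + 20*o^2 + 40*o - 96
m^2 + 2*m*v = m*(m + 2*v)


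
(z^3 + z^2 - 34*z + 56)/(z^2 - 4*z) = z + 5 - 14/z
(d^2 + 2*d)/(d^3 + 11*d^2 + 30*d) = (d + 2)/(d^2 + 11*d + 30)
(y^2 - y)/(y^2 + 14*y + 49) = y*(y - 1)/(y^2 + 14*y + 49)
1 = 1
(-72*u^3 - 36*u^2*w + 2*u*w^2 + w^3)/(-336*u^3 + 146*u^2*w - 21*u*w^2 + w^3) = (12*u^2 + 8*u*w + w^2)/(56*u^2 - 15*u*w + w^2)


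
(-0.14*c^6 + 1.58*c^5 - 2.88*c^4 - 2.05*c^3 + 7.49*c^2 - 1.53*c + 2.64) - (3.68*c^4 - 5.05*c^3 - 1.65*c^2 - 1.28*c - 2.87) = -0.14*c^6 + 1.58*c^5 - 6.56*c^4 + 3.0*c^3 + 9.14*c^2 - 0.25*c + 5.51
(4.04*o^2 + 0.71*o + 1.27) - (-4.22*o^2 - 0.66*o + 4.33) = 8.26*o^2 + 1.37*o - 3.06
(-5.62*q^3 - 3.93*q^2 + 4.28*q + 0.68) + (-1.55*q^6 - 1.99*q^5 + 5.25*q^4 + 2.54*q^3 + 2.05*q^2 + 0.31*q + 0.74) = -1.55*q^6 - 1.99*q^5 + 5.25*q^4 - 3.08*q^3 - 1.88*q^2 + 4.59*q + 1.42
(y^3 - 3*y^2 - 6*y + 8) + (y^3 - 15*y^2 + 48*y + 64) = 2*y^3 - 18*y^2 + 42*y + 72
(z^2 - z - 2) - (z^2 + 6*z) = -7*z - 2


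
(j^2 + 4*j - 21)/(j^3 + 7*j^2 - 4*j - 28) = (j - 3)/(j^2 - 4)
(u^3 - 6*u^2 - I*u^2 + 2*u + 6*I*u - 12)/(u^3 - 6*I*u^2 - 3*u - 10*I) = (u - 6)/(u - 5*I)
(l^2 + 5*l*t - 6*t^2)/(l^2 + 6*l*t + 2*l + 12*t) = (l - t)/(l + 2)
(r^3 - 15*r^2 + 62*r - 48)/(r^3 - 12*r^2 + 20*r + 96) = (r - 1)/(r + 2)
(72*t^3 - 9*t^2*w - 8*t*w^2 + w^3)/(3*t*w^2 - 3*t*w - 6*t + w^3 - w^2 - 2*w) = (24*t^2 - 11*t*w + w^2)/(w^2 - w - 2)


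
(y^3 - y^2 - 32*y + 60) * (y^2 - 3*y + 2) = y^5 - 4*y^4 - 27*y^3 + 154*y^2 - 244*y + 120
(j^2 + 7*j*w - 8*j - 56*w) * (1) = j^2 + 7*j*w - 8*j - 56*w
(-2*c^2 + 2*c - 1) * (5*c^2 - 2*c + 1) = -10*c^4 + 14*c^3 - 11*c^2 + 4*c - 1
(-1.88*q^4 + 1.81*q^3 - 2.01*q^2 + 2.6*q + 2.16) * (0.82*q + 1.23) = -1.5416*q^5 - 0.8282*q^4 + 0.578100000000001*q^3 - 0.3403*q^2 + 4.9692*q + 2.6568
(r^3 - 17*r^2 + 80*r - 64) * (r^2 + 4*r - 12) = r^5 - 13*r^4 + 460*r^2 - 1216*r + 768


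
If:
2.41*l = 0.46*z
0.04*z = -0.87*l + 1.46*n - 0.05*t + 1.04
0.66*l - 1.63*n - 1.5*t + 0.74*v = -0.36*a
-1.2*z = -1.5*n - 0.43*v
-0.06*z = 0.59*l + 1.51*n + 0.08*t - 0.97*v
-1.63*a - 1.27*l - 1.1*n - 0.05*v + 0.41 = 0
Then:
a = 1.23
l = -0.35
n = -0.96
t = 0.30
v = -1.80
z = -1.85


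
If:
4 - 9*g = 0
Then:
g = 4/9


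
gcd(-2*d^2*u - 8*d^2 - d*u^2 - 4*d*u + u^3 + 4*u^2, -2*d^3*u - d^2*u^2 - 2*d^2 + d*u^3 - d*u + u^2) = -2*d^2 - d*u + u^2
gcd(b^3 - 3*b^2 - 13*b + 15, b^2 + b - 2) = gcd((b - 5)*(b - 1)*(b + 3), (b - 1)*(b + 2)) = b - 1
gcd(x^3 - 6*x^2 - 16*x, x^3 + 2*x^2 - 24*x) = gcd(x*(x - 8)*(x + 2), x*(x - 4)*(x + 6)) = x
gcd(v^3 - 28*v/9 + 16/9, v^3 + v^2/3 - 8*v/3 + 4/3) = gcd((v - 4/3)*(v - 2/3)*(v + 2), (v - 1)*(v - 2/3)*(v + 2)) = v^2 + 4*v/3 - 4/3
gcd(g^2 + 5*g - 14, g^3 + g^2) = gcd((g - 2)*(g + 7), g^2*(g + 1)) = 1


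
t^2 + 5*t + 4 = (t + 1)*(t + 4)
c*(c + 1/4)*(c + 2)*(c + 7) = c^4 + 37*c^3/4 + 65*c^2/4 + 7*c/2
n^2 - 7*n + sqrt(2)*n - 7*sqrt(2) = (n - 7)*(n + sqrt(2))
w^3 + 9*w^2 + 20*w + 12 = (w + 1)*(w + 2)*(w + 6)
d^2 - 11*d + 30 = (d - 6)*(d - 5)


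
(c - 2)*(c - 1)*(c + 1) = c^3 - 2*c^2 - c + 2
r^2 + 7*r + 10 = (r + 2)*(r + 5)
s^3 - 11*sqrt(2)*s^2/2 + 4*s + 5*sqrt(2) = (s - 5*sqrt(2))*(s - sqrt(2))*(s + sqrt(2)/2)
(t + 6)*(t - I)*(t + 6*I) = t^3 + 6*t^2 + 5*I*t^2 + 6*t + 30*I*t + 36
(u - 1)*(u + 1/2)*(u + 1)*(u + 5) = u^4 + 11*u^3/2 + 3*u^2/2 - 11*u/2 - 5/2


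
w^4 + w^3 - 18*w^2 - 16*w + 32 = (w - 4)*(w - 1)*(w + 2)*(w + 4)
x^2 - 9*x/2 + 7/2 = (x - 7/2)*(x - 1)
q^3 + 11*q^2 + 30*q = q*(q + 5)*(q + 6)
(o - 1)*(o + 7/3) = o^2 + 4*o/3 - 7/3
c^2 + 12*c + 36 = (c + 6)^2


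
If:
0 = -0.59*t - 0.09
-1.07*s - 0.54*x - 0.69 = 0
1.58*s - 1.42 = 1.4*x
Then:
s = -0.08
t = -0.15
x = -1.11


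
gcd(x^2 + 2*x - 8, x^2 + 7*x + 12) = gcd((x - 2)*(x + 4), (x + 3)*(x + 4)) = x + 4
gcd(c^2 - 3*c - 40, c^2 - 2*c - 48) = c - 8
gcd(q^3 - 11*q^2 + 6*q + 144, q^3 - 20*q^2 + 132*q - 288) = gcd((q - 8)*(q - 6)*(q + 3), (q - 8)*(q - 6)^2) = q^2 - 14*q + 48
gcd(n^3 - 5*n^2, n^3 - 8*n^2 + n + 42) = 1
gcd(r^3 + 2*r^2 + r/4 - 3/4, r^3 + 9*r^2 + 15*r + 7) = r + 1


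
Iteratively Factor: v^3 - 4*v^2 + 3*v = (v - 3)*(v^2 - v) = v*(v - 3)*(v - 1)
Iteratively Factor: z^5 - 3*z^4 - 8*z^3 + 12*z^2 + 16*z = (z + 1)*(z^4 - 4*z^3 - 4*z^2 + 16*z) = z*(z + 1)*(z^3 - 4*z^2 - 4*z + 16) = z*(z + 1)*(z + 2)*(z^2 - 6*z + 8) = z*(z - 4)*(z + 1)*(z + 2)*(z - 2)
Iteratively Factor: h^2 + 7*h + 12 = (h + 4)*(h + 3)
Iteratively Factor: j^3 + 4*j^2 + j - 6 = (j - 1)*(j^2 + 5*j + 6) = (j - 1)*(j + 3)*(j + 2)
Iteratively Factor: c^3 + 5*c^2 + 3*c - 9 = (c + 3)*(c^2 + 2*c - 3) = (c + 3)^2*(c - 1)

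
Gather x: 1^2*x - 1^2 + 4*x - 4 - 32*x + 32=27 - 27*x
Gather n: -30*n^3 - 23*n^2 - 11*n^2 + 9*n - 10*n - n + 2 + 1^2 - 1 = -30*n^3 - 34*n^2 - 2*n + 2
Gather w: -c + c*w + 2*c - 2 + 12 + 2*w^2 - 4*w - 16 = c + 2*w^2 + w*(c - 4) - 6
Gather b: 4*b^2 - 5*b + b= 4*b^2 - 4*b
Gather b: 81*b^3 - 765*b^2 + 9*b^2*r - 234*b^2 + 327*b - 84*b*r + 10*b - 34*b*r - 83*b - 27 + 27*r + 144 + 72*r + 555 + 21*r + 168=81*b^3 + b^2*(9*r - 999) + b*(254 - 118*r) + 120*r + 840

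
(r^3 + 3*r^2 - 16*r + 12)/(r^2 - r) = r + 4 - 12/r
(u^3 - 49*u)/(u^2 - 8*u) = (u^2 - 49)/(u - 8)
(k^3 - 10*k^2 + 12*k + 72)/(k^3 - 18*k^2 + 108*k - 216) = (k + 2)/(k - 6)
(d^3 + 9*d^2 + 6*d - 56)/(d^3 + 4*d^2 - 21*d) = (d^2 + 2*d - 8)/(d*(d - 3))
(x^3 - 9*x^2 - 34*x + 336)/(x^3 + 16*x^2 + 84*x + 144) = (x^2 - 15*x + 56)/(x^2 + 10*x + 24)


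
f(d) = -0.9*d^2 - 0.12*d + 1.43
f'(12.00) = -21.72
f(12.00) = -129.61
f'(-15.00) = 26.88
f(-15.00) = -199.27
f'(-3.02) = 5.32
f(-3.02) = -6.42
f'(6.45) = -11.73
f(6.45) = -36.79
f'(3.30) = -6.06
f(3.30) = -8.77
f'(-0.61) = 0.98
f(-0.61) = 1.17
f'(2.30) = -4.26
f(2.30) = -3.61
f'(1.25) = -2.37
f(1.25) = -0.13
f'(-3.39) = 5.98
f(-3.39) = -8.51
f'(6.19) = -11.26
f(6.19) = -33.80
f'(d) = -1.8*d - 0.12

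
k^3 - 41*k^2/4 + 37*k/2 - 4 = (k - 8)*(k - 2)*(k - 1/4)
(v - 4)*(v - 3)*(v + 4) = v^3 - 3*v^2 - 16*v + 48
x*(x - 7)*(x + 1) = x^3 - 6*x^2 - 7*x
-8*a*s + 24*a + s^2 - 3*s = (-8*a + s)*(s - 3)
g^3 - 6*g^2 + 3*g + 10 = (g - 5)*(g - 2)*(g + 1)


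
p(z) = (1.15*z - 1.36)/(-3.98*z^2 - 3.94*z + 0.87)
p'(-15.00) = 0.00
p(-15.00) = 0.02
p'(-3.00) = 0.13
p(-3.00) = 0.21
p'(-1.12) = 160.30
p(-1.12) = -9.12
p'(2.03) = -0.01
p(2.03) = -0.04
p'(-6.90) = 0.01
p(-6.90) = 0.06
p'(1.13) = -0.14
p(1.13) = 0.01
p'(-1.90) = 0.91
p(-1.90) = 0.59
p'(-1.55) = 3.50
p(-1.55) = 1.22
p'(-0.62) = 1.29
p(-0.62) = -1.16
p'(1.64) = -0.04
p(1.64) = -0.03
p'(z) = (1.15*z - 1.36)*(7.96*z + 3.94)/(-3.98*z^2 - 3.94*z + 0.87)^2 + 1.15/(-3.98*z^2 - 3.94*z + 0.87) = (4.577*z^2 - 10.8256*z - 4.3579)/(15.8404*z^4 + 31.3624*z^3 + 8.5984*z^2 - 6.8556*z + 0.7569)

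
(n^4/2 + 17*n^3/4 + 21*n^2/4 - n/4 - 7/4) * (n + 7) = n^5/2 + 31*n^4/4 + 35*n^3 + 73*n^2/2 - 7*n/2 - 49/4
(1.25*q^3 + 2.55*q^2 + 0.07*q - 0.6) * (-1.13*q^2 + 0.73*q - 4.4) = -1.4125*q^5 - 1.969*q^4 - 3.7176*q^3 - 10.4909*q^2 - 0.746*q + 2.64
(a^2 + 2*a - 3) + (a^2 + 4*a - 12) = 2*a^2 + 6*a - 15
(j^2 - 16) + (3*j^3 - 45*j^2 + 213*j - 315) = 3*j^3 - 44*j^2 + 213*j - 331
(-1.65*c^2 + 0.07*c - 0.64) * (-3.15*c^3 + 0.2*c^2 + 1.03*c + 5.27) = 5.1975*c^5 - 0.5505*c^4 + 0.3305*c^3 - 8.7514*c^2 - 0.2903*c - 3.3728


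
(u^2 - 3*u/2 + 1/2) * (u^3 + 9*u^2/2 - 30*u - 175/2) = u^5 + 3*u^4 - 145*u^3/4 - 161*u^2/4 + 465*u/4 - 175/4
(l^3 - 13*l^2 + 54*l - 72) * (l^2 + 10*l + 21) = l^5 - 3*l^4 - 55*l^3 + 195*l^2 + 414*l - 1512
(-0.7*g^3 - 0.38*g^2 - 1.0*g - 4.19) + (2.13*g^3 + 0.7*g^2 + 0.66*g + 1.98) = 1.43*g^3 + 0.32*g^2 - 0.34*g - 2.21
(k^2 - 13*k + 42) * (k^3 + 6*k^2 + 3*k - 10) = k^5 - 7*k^4 - 33*k^3 + 203*k^2 + 256*k - 420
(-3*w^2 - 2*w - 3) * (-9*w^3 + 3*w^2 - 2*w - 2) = 27*w^5 + 9*w^4 + 27*w^3 + w^2 + 10*w + 6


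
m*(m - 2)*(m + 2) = m^3 - 4*m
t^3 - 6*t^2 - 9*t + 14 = (t - 7)*(t - 1)*(t + 2)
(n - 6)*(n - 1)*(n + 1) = n^3 - 6*n^2 - n + 6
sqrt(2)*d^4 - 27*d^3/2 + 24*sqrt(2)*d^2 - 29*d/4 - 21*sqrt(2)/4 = (d - 7*sqrt(2)/2)*(d - 3*sqrt(2))*(d - sqrt(2)/2)*(sqrt(2)*d + 1/2)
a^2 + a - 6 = (a - 2)*(a + 3)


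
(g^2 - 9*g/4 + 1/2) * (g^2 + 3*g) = g^4 + 3*g^3/4 - 25*g^2/4 + 3*g/2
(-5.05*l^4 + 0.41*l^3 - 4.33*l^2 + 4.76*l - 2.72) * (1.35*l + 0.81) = -6.8175*l^5 - 3.537*l^4 - 5.5134*l^3 + 2.9187*l^2 + 0.183599999999999*l - 2.2032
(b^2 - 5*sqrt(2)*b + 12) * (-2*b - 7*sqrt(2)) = -2*b^3 + 3*sqrt(2)*b^2 + 46*b - 84*sqrt(2)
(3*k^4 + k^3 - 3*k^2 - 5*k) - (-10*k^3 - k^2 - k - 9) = 3*k^4 + 11*k^3 - 2*k^2 - 4*k + 9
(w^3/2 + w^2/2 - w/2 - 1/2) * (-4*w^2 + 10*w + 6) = -2*w^5 + 3*w^4 + 10*w^3 - 8*w - 3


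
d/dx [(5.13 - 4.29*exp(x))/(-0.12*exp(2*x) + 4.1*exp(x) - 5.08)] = (-0.5148*exp(2*x) + 1.2312*exp(x) + 0.760200000000001)*exp(x)/(0.0144*exp(4*x) - 0.984*exp(3*x) + 18.0292*exp(2*x) - 41.656*exp(x) + 25.8064)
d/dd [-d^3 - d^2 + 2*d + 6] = -3*d^2 - 2*d + 2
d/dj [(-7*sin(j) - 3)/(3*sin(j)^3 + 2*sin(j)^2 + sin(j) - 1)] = (42*sin(j)^3 + 41*sin(j)^2 + 12*sin(j) + 10)*cos(j)/(3*sin(j)^3 + 2*sin(j)^2 + sin(j) - 1)^2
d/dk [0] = 0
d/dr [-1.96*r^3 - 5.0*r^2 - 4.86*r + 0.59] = -5.88*r^2 - 10.0*r - 4.86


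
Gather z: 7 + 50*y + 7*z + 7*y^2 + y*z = 7*y^2 + 50*y + z*(y + 7) + 7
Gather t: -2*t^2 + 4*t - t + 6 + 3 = -2*t^2 + 3*t + 9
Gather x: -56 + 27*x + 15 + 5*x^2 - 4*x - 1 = 5*x^2 + 23*x - 42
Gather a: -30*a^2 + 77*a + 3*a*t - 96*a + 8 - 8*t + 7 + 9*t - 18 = -30*a^2 + a*(3*t - 19) + t - 3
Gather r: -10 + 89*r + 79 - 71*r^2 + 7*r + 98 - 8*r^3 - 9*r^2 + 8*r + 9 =-8*r^3 - 80*r^2 + 104*r + 176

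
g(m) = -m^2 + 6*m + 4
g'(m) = 6 - 2*m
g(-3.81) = -33.38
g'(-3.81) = 13.62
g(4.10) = 11.79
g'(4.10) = -2.20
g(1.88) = 11.75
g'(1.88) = 2.24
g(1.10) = 9.39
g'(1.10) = 3.80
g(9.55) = -29.90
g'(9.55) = -13.10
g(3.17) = 12.97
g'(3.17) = -0.34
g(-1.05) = -3.40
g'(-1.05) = 8.10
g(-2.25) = -14.56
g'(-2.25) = 10.50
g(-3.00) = -23.00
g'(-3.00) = 12.00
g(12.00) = -68.00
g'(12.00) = -18.00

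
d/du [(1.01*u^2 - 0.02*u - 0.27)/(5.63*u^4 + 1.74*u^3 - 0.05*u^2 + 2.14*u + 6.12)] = (-11.3726*u^5 - 1.4196*u^4 + 6.15*u^3 + 3.5698*u^2 + 12.3354*u + 0.4554)/(31.6969*u^8 + 19.5924*u^7 + 2.4646*u^6 + 23.9224*u^5 + 76.3609*u^4 + 21.0836*u^3 + 3.9676*u^2 + 26.1936*u + 37.4544)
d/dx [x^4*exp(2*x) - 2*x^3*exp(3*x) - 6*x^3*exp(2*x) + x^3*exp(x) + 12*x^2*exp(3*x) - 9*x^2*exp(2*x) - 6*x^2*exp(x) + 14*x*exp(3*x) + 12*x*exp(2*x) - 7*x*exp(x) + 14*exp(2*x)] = (2*x^4*exp(x) - 6*x^3*exp(2*x) - 8*x^3*exp(x) + x^3 + 30*x^2*exp(2*x) - 36*x^2*exp(x) - 3*x^2 + 66*x*exp(2*x) + 6*x*exp(x) - 19*x + 14*exp(2*x) + 40*exp(x) - 7)*exp(x)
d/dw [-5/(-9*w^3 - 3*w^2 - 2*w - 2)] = 5*(-27*w^2 - 6*w - 2)/(9*w^3 + 3*w^2 + 2*w + 2)^2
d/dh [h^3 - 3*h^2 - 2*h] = 3*h^2 - 6*h - 2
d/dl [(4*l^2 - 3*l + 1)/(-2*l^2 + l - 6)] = (-2*l^2 - 44*l + 17)/(4*l^4 - 4*l^3 + 25*l^2 - 12*l + 36)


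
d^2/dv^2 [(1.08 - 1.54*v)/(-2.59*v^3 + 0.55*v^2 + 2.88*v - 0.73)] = (61.982844*v^5 - 100.099356*v^4 + 48.521396*v^3 + 11.43528*v^2 + 5.697276*v - 12.307752)/(17.373979*v^9 - 11.068365*v^8 - 55.607559*v^7 + 39.139724*v^6 + 55.594578*v^5 - 45.694581*v^4 - 12.809319*v^3 + 17.285451*v^2 - 4.604256*v + 0.389017)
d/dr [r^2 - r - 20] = 2*r - 1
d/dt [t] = 1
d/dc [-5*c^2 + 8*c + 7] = 8 - 10*c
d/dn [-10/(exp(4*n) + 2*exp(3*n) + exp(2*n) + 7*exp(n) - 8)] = (40*exp(3*n) + 60*exp(2*n) + 20*exp(n) + 70)*exp(n)/(exp(4*n) + 2*exp(3*n) + exp(2*n) + 7*exp(n) - 8)^2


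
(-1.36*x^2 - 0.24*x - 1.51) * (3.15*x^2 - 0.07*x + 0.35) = -4.284*x^4 - 0.6608*x^3 - 5.2157*x^2 + 0.0217*x - 0.5285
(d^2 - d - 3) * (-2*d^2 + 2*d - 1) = -2*d^4 + 4*d^3 + 3*d^2 - 5*d + 3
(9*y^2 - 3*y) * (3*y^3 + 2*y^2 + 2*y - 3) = 27*y^5 + 9*y^4 + 12*y^3 - 33*y^2 + 9*y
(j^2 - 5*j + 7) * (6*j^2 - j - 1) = 6*j^4 - 31*j^3 + 46*j^2 - 2*j - 7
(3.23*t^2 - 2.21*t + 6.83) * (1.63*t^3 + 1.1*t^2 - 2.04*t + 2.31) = 5.2649*t^5 - 0.0492999999999992*t^4 + 2.1127*t^3 + 19.4827*t^2 - 19.0383*t + 15.7773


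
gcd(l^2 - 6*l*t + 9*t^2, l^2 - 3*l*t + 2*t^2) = 1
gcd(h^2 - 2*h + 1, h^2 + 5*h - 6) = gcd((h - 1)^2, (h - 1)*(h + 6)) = h - 1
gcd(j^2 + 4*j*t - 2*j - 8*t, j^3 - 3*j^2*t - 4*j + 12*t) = j - 2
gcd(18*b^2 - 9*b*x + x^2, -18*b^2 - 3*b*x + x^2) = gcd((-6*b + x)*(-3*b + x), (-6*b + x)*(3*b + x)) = -6*b + x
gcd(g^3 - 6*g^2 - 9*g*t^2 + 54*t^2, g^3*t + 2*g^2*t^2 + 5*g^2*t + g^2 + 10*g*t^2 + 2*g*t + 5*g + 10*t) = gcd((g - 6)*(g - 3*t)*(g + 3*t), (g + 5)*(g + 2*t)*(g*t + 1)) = 1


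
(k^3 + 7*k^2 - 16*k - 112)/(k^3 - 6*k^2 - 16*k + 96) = (k + 7)/(k - 6)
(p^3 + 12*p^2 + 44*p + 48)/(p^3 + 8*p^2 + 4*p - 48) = (p + 2)/(p - 2)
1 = 1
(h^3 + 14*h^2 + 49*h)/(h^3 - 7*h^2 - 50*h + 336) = h*(h + 7)/(h^2 - 14*h + 48)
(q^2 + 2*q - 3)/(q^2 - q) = (q + 3)/q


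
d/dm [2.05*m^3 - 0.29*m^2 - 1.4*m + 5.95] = 6.15*m^2 - 0.58*m - 1.4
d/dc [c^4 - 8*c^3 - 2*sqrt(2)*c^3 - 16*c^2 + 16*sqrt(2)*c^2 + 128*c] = 4*c^3 - 24*c^2 - 6*sqrt(2)*c^2 - 32*c + 32*sqrt(2)*c + 128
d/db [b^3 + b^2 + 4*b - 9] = 3*b^2 + 2*b + 4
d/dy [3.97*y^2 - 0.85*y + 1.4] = 7.94*y - 0.85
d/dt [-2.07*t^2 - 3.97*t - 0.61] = -4.14*t - 3.97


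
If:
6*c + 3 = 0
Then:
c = -1/2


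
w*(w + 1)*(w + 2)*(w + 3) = w^4 + 6*w^3 + 11*w^2 + 6*w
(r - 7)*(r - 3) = r^2 - 10*r + 21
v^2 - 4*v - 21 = (v - 7)*(v + 3)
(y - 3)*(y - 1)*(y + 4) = y^3 - 13*y + 12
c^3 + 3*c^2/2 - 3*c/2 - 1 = (c - 1)*(c + 1/2)*(c + 2)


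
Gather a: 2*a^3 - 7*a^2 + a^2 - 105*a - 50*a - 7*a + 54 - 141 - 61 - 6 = 2*a^3 - 6*a^2 - 162*a - 154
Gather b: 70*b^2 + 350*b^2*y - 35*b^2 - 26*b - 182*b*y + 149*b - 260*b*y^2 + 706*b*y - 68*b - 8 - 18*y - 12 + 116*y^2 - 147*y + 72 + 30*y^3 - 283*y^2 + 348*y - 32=b^2*(350*y + 35) + b*(-260*y^2 + 524*y + 55) + 30*y^3 - 167*y^2 + 183*y + 20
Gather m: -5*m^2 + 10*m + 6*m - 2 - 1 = -5*m^2 + 16*m - 3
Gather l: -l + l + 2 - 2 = 0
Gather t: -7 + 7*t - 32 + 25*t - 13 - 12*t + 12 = 20*t - 40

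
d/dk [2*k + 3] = 2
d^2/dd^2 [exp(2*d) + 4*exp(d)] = 4*(exp(d) + 1)*exp(d)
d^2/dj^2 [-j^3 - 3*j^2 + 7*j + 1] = -6*j - 6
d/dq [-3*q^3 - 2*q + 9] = -9*q^2 - 2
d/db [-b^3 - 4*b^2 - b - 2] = -3*b^2 - 8*b - 1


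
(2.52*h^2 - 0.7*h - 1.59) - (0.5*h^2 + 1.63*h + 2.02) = 2.02*h^2 - 2.33*h - 3.61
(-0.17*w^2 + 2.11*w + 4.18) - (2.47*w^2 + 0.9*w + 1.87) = -2.64*w^2 + 1.21*w + 2.31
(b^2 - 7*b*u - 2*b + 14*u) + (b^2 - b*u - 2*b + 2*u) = 2*b^2 - 8*b*u - 4*b + 16*u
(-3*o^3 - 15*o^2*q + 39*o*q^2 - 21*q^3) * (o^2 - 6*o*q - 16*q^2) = -3*o^5 + 3*o^4*q + 177*o^3*q^2 - 15*o^2*q^3 - 498*o*q^4 + 336*q^5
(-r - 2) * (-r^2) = r^3 + 2*r^2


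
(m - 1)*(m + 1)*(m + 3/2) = m^3 + 3*m^2/2 - m - 3/2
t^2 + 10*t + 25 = (t + 5)^2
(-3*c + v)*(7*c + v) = -21*c^2 + 4*c*v + v^2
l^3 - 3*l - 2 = (l - 2)*(l + 1)^2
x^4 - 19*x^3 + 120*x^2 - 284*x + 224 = (x - 8)*(x - 7)*(x - 2)^2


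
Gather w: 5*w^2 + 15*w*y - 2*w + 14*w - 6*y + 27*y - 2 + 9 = 5*w^2 + w*(15*y + 12) + 21*y + 7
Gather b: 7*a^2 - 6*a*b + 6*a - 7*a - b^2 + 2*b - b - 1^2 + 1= 7*a^2 - a - b^2 + b*(1 - 6*a)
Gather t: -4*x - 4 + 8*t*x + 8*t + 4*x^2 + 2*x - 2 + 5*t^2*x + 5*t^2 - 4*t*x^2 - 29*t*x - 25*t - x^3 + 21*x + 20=t^2*(5*x + 5) + t*(-4*x^2 - 21*x - 17) - x^3 + 4*x^2 + 19*x + 14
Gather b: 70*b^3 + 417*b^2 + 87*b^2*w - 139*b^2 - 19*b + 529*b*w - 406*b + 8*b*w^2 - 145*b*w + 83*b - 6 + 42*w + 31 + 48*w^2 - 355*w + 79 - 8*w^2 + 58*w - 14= 70*b^3 + b^2*(87*w + 278) + b*(8*w^2 + 384*w - 342) + 40*w^2 - 255*w + 90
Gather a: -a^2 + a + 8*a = -a^2 + 9*a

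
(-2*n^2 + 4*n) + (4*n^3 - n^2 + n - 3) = 4*n^3 - 3*n^2 + 5*n - 3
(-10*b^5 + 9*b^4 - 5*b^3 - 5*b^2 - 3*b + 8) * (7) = -70*b^5 + 63*b^4 - 35*b^3 - 35*b^2 - 21*b + 56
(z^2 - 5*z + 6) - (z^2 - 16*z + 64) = 11*z - 58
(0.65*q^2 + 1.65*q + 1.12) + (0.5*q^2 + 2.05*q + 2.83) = 1.15*q^2 + 3.7*q + 3.95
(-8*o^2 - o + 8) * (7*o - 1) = -56*o^3 + o^2 + 57*o - 8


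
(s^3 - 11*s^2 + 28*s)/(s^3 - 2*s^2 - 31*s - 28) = s*(s - 4)/(s^2 + 5*s + 4)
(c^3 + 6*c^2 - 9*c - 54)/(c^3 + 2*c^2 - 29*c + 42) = (c^2 + 9*c + 18)/(c^2 + 5*c - 14)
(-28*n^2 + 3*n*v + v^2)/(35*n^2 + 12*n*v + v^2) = (-4*n + v)/(5*n + v)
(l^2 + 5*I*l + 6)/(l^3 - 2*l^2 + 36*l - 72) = (l - I)/(l^2 + l*(-2 - 6*I) + 12*I)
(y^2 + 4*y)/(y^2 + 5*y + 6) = y*(y + 4)/(y^2 + 5*y + 6)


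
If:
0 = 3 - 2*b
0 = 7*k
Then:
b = 3/2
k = 0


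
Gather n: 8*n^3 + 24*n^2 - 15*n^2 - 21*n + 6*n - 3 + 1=8*n^3 + 9*n^2 - 15*n - 2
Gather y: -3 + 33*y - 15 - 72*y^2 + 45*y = -72*y^2 + 78*y - 18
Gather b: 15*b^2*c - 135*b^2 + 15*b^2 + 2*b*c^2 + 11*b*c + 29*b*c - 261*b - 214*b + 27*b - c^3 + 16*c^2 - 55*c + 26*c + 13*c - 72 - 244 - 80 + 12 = b^2*(15*c - 120) + b*(2*c^2 + 40*c - 448) - c^3 + 16*c^2 - 16*c - 384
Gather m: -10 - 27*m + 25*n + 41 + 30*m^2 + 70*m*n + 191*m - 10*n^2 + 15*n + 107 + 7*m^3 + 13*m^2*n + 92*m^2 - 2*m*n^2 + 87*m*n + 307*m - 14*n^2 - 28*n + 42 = 7*m^3 + m^2*(13*n + 122) + m*(-2*n^2 + 157*n + 471) - 24*n^2 + 12*n + 180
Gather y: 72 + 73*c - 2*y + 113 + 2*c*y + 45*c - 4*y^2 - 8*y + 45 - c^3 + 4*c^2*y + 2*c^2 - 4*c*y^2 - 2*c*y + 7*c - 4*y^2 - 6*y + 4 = -c^3 + 2*c^2 + 125*c + y^2*(-4*c - 8) + y*(4*c^2 - 16) + 234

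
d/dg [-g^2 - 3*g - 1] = -2*g - 3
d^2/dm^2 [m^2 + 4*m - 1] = 2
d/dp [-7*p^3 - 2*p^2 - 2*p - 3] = -21*p^2 - 4*p - 2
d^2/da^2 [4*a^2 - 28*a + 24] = 8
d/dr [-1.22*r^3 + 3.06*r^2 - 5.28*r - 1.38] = -3.66*r^2 + 6.12*r - 5.28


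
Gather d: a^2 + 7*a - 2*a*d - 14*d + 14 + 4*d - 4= a^2 + 7*a + d*(-2*a - 10) + 10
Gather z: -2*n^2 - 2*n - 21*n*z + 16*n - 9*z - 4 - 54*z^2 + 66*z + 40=-2*n^2 + 14*n - 54*z^2 + z*(57 - 21*n) + 36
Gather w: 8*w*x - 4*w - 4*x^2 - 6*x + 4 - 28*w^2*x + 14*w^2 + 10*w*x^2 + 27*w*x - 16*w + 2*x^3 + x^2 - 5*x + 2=w^2*(14 - 28*x) + w*(10*x^2 + 35*x - 20) + 2*x^3 - 3*x^2 - 11*x + 6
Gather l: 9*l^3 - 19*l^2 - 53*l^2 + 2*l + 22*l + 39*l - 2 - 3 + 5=9*l^3 - 72*l^2 + 63*l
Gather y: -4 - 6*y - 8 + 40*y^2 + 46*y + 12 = 40*y^2 + 40*y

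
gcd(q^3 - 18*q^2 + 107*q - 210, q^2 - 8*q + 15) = q - 5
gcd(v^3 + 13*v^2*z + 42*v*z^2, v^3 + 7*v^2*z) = v^2 + 7*v*z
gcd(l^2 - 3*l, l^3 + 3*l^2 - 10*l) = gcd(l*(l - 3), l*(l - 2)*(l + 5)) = l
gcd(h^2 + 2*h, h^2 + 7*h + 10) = h + 2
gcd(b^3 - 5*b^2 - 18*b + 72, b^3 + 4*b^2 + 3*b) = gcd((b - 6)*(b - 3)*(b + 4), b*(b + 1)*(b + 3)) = 1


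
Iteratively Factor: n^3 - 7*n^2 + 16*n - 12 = (n - 2)*(n^2 - 5*n + 6) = (n - 2)^2*(n - 3)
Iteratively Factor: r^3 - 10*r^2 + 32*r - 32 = (r - 4)*(r^2 - 6*r + 8) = (r - 4)*(r - 2)*(r - 4)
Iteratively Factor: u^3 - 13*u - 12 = (u + 3)*(u^2 - 3*u - 4) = (u + 1)*(u + 3)*(u - 4)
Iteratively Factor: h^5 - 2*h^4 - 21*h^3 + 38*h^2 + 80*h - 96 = (h - 3)*(h^4 + h^3 - 18*h^2 - 16*h + 32) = (h - 3)*(h + 2)*(h^3 - h^2 - 16*h + 16) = (h - 3)*(h + 2)*(h + 4)*(h^2 - 5*h + 4) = (h - 3)*(h - 1)*(h + 2)*(h + 4)*(h - 4)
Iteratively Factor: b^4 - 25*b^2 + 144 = (b - 4)*(b^3 + 4*b^2 - 9*b - 36) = (b - 4)*(b + 4)*(b^2 - 9) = (b - 4)*(b - 3)*(b + 4)*(b + 3)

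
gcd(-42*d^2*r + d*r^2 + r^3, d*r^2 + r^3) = r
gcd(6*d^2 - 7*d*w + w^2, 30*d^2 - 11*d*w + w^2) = -6*d + w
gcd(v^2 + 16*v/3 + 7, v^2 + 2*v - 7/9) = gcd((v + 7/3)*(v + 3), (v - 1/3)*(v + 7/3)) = v + 7/3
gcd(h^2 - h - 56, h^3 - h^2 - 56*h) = h^2 - h - 56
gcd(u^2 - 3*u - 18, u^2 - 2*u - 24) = u - 6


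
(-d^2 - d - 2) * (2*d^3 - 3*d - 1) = -2*d^5 - 2*d^4 - d^3 + 4*d^2 + 7*d + 2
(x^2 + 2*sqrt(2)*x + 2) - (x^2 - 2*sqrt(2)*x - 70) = 4*sqrt(2)*x + 72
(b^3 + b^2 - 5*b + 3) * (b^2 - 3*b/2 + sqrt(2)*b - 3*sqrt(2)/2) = b^5 - b^4/2 + sqrt(2)*b^4 - 13*b^3/2 - sqrt(2)*b^3/2 - 13*sqrt(2)*b^2/2 + 21*b^2/2 - 9*b/2 + 21*sqrt(2)*b/2 - 9*sqrt(2)/2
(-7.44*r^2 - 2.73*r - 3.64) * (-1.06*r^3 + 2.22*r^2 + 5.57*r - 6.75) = 7.8864*r^5 - 13.623*r^4 - 43.643*r^3 + 26.9331*r^2 - 1.8473*r + 24.57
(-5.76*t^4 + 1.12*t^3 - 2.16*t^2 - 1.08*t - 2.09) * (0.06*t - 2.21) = -0.3456*t^5 + 12.7968*t^4 - 2.6048*t^3 + 4.7088*t^2 + 2.2614*t + 4.6189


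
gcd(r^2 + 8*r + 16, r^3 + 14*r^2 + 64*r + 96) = r^2 + 8*r + 16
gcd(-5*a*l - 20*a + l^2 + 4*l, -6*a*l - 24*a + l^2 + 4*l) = l + 4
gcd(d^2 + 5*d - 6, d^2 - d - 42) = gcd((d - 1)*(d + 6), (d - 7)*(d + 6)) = d + 6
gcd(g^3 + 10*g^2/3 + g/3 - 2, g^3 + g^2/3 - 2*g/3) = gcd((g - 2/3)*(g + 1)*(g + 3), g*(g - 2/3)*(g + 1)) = g^2 + g/3 - 2/3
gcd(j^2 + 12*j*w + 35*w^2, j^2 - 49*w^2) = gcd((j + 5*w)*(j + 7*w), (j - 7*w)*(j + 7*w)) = j + 7*w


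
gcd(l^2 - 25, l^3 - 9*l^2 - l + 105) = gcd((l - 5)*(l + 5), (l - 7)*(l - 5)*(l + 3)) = l - 5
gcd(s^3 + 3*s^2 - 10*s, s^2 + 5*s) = s^2 + 5*s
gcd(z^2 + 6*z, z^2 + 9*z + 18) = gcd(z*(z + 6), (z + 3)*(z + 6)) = z + 6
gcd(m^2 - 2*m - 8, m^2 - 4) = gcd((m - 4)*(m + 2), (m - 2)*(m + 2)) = m + 2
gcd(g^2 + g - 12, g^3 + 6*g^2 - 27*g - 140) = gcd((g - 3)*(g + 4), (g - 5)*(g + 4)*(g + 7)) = g + 4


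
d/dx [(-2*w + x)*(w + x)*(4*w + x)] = -6*w^2 + 6*w*x + 3*x^2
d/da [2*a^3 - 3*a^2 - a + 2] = 6*a^2 - 6*a - 1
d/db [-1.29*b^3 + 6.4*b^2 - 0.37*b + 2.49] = -3.87*b^2 + 12.8*b - 0.37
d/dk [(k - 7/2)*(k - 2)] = 2*k - 11/2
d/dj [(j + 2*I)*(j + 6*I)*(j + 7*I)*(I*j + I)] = 4*I*j^3 + j^2*(-45 + 3*I) + j*(-30 - 136*I) + 84 - 68*I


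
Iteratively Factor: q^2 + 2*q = (q + 2)*(q)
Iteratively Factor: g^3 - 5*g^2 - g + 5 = (g + 1)*(g^2 - 6*g + 5) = (g - 5)*(g + 1)*(g - 1)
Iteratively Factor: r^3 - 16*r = (r)*(r^2 - 16) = r*(r - 4)*(r + 4)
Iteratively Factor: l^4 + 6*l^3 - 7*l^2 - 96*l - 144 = (l + 3)*(l^3 + 3*l^2 - 16*l - 48) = (l + 3)*(l + 4)*(l^2 - l - 12) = (l - 4)*(l + 3)*(l + 4)*(l + 3)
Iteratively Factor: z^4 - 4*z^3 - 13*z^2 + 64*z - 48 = (z - 3)*(z^3 - z^2 - 16*z + 16) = (z - 3)*(z + 4)*(z^2 - 5*z + 4) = (z - 4)*(z - 3)*(z + 4)*(z - 1)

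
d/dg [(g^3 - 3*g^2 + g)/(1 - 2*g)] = (-4*g^3 + 9*g^2 - 6*g + 1)/(4*g^2 - 4*g + 1)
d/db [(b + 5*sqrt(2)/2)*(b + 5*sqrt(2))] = 2*b + 15*sqrt(2)/2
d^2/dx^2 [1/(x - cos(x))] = (-x*cos(x) + sin(x)^2 + 4*sin(x) + 3)/(x - cos(x))^3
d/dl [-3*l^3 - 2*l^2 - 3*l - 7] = -9*l^2 - 4*l - 3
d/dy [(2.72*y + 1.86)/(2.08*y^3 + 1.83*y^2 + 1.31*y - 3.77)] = (5.6576*y^3 + 4.9776*y^2 + 3.5632*y - (2.72*y + 1.86)*(6.24*y^2 + 3.66*y + 1.31) - 10.2544)/(2.08*y^3 + 1.83*y^2 + 1.31*y - 3.77)^2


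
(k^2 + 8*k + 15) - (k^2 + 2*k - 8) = 6*k + 23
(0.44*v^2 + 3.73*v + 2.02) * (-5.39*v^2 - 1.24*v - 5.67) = -2.3716*v^4 - 20.6503*v^3 - 18.0078*v^2 - 23.6539*v - 11.4534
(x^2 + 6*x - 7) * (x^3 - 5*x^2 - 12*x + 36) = x^5 + x^4 - 49*x^3 - x^2 + 300*x - 252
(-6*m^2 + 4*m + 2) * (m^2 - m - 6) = -6*m^4 + 10*m^3 + 34*m^2 - 26*m - 12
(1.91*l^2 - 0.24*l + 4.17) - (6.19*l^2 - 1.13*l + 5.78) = -4.28*l^2 + 0.89*l - 1.61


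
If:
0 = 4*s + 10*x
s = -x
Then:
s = 0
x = 0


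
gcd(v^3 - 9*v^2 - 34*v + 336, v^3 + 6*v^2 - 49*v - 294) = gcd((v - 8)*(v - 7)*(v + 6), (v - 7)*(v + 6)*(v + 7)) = v^2 - v - 42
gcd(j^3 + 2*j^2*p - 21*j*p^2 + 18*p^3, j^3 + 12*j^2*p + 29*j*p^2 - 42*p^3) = -j^2 - 5*j*p + 6*p^2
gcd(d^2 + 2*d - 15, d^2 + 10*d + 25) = d + 5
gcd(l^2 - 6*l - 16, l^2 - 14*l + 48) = l - 8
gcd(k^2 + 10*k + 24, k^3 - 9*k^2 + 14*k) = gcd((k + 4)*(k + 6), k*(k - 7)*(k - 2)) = 1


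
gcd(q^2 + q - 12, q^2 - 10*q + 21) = q - 3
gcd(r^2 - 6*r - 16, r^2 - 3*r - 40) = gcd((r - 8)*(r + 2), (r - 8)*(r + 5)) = r - 8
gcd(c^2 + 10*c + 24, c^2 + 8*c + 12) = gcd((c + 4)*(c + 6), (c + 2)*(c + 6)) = c + 6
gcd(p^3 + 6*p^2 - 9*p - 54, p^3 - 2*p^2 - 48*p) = p + 6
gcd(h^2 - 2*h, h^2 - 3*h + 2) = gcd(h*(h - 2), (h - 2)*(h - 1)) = h - 2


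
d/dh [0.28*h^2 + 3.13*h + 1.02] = 0.56*h + 3.13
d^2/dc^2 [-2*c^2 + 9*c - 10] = -4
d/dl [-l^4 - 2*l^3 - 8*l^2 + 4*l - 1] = -4*l^3 - 6*l^2 - 16*l + 4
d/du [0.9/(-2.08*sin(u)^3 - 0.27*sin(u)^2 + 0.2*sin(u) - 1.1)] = (5.616*sin(u)^2 + 0.486*sin(u) - 0.18)*cos(u)/(2.08*sin(u)^3 + 0.27*sin(u)^2 - 0.2*sin(u) + 1.1)^2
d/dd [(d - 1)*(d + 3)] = 2*d + 2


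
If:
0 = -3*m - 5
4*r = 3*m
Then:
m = -5/3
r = -5/4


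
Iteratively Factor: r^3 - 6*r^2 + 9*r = (r - 3)*(r^2 - 3*r) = (r - 3)^2*(r)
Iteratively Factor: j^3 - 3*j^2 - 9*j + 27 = (j - 3)*(j^2 - 9) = (j - 3)*(j + 3)*(j - 3)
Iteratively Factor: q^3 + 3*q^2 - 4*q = (q - 1)*(q^2 + 4*q) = (q - 1)*(q + 4)*(q)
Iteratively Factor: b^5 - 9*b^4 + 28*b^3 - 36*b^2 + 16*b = (b - 2)*(b^4 - 7*b^3 + 14*b^2 - 8*b) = (b - 2)*(b - 1)*(b^3 - 6*b^2 + 8*b) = b*(b - 2)*(b - 1)*(b^2 - 6*b + 8) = b*(b - 4)*(b - 2)*(b - 1)*(b - 2)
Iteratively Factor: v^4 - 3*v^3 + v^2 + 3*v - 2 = (v - 1)*(v^3 - 2*v^2 - v + 2) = (v - 1)^2*(v^2 - v - 2) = (v - 2)*(v - 1)^2*(v + 1)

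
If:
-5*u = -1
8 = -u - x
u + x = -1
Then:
No Solution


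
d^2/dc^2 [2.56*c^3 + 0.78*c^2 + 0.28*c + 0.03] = 15.36*c + 1.56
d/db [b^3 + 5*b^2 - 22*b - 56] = 3*b^2 + 10*b - 22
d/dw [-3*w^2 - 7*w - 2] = -6*w - 7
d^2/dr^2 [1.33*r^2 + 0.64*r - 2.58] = 2.66000000000000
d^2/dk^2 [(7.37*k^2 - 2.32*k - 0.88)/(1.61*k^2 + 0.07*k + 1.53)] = (-13.688542*k^3 - 122.613414*k^2 + 33.69408*k + 39.328594)/(4.173281*k^6 + 0.544341*k^5 + 11.921406*k^4 + 1.034929*k^3 + 11.329038*k^2 + 0.491589*k + 3.581577)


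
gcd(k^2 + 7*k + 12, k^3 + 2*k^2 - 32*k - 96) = k + 4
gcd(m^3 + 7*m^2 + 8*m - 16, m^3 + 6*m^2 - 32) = m^2 + 8*m + 16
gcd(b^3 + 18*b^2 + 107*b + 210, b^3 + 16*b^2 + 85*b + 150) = b^2 + 11*b + 30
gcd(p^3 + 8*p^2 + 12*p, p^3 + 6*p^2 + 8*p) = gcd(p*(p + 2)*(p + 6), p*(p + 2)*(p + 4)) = p^2 + 2*p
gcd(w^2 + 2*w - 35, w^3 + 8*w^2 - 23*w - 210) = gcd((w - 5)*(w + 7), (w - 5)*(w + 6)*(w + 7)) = w^2 + 2*w - 35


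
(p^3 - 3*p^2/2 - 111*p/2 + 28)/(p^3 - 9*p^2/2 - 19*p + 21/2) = (p^2 - p - 56)/(p^2 - 4*p - 21)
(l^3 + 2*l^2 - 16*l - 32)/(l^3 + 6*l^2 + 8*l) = (l - 4)/l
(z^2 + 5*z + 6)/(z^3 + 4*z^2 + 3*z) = (z + 2)/(z*(z + 1))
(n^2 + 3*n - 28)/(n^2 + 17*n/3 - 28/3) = 3*(n - 4)/(3*n - 4)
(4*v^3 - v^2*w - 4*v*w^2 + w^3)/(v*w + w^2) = 4*v^2/w - 5*v + w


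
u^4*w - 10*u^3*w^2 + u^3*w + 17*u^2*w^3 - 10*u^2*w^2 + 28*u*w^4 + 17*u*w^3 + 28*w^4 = (u - 7*w)*(u - 4*w)*(u + w)*(u*w + w)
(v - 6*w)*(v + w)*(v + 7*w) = v^3 + 2*v^2*w - 41*v*w^2 - 42*w^3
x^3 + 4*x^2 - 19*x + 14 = (x - 2)*(x - 1)*(x + 7)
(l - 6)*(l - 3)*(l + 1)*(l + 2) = l^4 - 6*l^3 - 7*l^2 + 36*l + 36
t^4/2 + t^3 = t^3*(t/2 + 1)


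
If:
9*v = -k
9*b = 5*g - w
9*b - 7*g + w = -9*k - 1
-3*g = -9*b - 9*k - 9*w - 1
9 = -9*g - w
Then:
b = -11/17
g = -18/17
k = -53/153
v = 53/1377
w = 9/17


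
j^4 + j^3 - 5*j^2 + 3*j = j*(j - 1)^2*(j + 3)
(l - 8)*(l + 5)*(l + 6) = l^3 + 3*l^2 - 58*l - 240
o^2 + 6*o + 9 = (o + 3)^2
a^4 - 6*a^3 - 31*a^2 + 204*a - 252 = (a - 7)*(a - 3)*(a - 2)*(a + 6)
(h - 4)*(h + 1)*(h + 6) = h^3 + 3*h^2 - 22*h - 24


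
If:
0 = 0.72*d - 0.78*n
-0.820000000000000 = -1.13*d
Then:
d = 0.73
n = 0.67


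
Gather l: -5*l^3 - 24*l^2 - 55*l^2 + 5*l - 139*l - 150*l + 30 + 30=-5*l^3 - 79*l^2 - 284*l + 60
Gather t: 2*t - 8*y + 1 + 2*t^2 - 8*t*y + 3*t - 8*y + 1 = 2*t^2 + t*(5 - 8*y) - 16*y + 2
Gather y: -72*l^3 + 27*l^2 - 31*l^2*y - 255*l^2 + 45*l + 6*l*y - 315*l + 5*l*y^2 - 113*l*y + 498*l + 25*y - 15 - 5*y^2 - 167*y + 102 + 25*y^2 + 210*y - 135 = -72*l^3 - 228*l^2 + 228*l + y^2*(5*l + 20) + y*(-31*l^2 - 107*l + 68) - 48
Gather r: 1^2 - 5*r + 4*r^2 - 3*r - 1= 4*r^2 - 8*r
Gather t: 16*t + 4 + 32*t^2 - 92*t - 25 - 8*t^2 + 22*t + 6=24*t^2 - 54*t - 15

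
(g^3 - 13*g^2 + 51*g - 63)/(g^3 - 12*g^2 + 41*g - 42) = (g - 3)/(g - 2)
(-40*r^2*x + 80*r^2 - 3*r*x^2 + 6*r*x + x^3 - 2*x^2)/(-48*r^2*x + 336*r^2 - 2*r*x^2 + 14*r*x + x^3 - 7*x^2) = (5*r*x - 10*r + x^2 - 2*x)/(6*r*x - 42*r + x^2 - 7*x)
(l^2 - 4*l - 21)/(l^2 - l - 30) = (-l^2 + 4*l + 21)/(-l^2 + l + 30)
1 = 1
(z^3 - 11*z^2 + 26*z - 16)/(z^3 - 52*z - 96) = (z^2 - 3*z + 2)/(z^2 + 8*z + 12)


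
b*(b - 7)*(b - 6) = b^3 - 13*b^2 + 42*b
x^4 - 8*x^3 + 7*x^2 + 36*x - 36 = (x - 6)*(x - 3)*(x - 1)*(x + 2)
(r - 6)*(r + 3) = r^2 - 3*r - 18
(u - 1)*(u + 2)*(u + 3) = u^3 + 4*u^2 + u - 6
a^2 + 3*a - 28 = (a - 4)*(a + 7)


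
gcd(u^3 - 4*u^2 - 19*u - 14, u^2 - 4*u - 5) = u + 1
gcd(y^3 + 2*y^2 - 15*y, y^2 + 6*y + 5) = y + 5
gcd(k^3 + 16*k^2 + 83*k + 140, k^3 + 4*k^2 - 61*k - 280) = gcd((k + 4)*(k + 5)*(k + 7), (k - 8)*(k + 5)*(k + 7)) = k^2 + 12*k + 35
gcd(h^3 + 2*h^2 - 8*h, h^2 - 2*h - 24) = h + 4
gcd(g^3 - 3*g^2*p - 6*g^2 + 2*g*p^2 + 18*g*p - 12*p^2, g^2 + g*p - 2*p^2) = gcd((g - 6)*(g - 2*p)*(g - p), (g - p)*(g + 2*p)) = -g + p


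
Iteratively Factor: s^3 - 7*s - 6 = (s + 1)*(s^2 - s - 6) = (s + 1)*(s + 2)*(s - 3)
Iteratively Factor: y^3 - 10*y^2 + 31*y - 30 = (y - 5)*(y^2 - 5*y + 6) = (y - 5)*(y - 3)*(y - 2)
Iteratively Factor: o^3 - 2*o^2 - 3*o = (o - 3)*(o^2 + o) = o*(o - 3)*(o + 1)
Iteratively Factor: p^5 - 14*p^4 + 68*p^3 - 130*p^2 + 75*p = (p - 5)*(p^4 - 9*p^3 + 23*p^2 - 15*p) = (p - 5)*(p - 1)*(p^3 - 8*p^2 + 15*p) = (p - 5)*(p - 3)*(p - 1)*(p^2 - 5*p) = (p - 5)^2*(p - 3)*(p - 1)*(p)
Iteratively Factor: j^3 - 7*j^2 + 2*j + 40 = (j - 5)*(j^2 - 2*j - 8) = (j - 5)*(j + 2)*(j - 4)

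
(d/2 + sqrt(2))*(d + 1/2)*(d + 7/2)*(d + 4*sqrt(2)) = d^4/2 + 2*d^3 + 3*sqrt(2)*d^3 + 71*d^2/8 + 12*sqrt(2)*d^2 + 21*sqrt(2)*d/4 + 32*d + 14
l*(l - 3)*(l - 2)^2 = l^4 - 7*l^3 + 16*l^2 - 12*l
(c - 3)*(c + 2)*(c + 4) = c^3 + 3*c^2 - 10*c - 24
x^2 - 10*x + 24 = (x - 6)*(x - 4)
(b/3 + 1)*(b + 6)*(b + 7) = b^3/3 + 16*b^2/3 + 27*b + 42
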